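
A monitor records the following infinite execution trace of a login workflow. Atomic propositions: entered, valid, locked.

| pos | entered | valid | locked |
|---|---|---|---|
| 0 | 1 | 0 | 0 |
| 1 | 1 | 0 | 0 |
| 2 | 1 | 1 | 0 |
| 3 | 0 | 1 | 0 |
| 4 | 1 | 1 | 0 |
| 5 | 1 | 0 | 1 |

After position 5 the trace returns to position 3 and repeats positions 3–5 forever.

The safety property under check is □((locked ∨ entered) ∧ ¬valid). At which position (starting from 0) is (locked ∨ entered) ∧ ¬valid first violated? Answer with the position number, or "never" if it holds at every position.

Check (locked ∨ entered) ∧ ¬valid at each position in order: 0 ✓, 1 ✓.
At position 2 the labels are {entered, valid}, so (locked ∨ entered) ∧ ¬valid is false there. This is the first violation.

2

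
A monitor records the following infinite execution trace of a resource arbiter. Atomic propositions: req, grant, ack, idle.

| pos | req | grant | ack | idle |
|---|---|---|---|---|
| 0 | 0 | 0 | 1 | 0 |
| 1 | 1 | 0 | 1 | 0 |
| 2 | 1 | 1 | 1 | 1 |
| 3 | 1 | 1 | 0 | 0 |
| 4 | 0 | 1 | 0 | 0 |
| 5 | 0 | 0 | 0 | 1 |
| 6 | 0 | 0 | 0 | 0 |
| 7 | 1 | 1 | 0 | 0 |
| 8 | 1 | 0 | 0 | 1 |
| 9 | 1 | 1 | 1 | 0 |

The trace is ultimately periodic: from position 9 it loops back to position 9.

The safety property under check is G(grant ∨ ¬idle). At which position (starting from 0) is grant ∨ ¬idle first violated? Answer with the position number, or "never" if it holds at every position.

5

Check grant ∨ ¬idle at each position in order: 0 ✓, 1 ✓, 2 ✓, 3 ✓, 4 ✓.
At position 5 the labels are {idle}, so grant ∨ ¬idle is false there. This is the first violation.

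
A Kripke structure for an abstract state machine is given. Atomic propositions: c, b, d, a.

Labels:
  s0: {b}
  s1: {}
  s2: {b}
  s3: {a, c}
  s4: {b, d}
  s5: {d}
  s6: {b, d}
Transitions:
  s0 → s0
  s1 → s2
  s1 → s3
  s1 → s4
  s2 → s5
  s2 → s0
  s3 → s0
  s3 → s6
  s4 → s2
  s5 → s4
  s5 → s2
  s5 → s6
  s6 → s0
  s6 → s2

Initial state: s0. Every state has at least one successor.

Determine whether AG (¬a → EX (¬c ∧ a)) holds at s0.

States satisfying ¬a → EX (¬c ∧ a): {s3}.
States satisfying AG (¬a → EX (¬c ∧ a)): ∅.
s0 is reachable from s0 and violates ¬a → EX (¬c ∧ a), so AG fails at s0.
s0 ∉ Sat(AG (¬a → EX (¬c ∧ a))).

Violated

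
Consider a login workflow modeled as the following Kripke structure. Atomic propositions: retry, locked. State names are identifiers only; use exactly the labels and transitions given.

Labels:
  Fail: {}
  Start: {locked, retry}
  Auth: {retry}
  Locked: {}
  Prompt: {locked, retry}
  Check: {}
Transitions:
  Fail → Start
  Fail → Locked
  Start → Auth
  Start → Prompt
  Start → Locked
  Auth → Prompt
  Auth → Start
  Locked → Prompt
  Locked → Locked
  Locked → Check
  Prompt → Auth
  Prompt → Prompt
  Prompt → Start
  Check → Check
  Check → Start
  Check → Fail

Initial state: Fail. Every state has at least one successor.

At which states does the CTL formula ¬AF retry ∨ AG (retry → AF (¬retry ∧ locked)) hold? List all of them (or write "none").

States satisfying retry: {Start, Auth, Prompt}.
States satisfying AF retry: {Start, Auth, Prompt}.
States satisfying ¬AF retry: {Fail, Locked, Check}.
States satisfying retry → AF (¬retry ∧ locked): {Fail, Locked, Check}.
States satisfying AG (retry → AF (¬retry ∧ locked)): ∅.
States satisfying ¬AF retry ∨ AG (retry → AF (¬retry ∧ locked)): {Fail, Locked, Check}.

{Fail, Locked, Check}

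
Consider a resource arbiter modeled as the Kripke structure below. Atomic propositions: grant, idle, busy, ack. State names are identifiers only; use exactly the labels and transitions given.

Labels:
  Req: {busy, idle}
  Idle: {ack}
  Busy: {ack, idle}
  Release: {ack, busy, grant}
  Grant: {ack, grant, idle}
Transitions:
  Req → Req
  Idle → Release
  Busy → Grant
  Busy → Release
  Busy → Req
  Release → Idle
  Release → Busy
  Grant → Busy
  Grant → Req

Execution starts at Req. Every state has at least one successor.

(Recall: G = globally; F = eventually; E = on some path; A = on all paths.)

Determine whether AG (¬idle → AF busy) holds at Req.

States satisfying ¬idle → AF busy: {Req, Idle, Busy, Release, Grant}.
States satisfying AG (¬idle → AF busy): {Req, Idle, Busy, Release, Grant}.
Every state reachable from Req satisfies ¬idle → AF busy.
Req ∈ Sat(AG (¬idle → AF busy)).

Holds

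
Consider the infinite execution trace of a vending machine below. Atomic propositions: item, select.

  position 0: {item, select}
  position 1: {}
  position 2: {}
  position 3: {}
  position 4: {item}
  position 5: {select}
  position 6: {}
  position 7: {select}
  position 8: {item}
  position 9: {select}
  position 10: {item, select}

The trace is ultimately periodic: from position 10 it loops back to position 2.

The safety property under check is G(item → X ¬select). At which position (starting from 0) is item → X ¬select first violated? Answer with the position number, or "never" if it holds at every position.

Check item → X ¬select at each position in order: 0 ✓, 1 ✓, 2 ✓, 3 ✓.
At position 4 the labels are {item} and the next position 5 has {select}, so item → X ¬select is false there. This is the first violation.

4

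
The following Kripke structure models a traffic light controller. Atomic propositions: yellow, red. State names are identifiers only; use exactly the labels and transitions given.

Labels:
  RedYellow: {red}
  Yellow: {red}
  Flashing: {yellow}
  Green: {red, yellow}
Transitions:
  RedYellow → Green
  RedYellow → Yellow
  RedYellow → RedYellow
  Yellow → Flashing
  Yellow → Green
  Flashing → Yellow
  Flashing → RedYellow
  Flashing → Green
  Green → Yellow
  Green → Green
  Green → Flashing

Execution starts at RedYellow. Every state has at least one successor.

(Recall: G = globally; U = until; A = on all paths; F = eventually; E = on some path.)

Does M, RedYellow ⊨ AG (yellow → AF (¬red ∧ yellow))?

States satisfying yellow → AF (¬red ∧ yellow): {RedYellow, Yellow, Flashing}.
States satisfying AG (yellow → AF (¬red ∧ yellow)): ∅.
Green is reachable from RedYellow and violates yellow → AF (¬red ∧ yellow), so AG fails at RedYellow.
RedYellow ∉ Sat(AG (yellow → AF (¬red ∧ yellow))).

Violated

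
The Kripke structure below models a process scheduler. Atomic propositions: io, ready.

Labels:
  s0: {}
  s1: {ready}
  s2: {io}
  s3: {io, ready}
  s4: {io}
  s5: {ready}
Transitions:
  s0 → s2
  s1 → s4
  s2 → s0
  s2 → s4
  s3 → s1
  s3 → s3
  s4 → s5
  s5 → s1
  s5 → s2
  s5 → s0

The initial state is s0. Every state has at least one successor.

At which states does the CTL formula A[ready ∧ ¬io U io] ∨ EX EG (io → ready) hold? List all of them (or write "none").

{s1, s2, s3, s4}

States satisfying ready ∧ ¬io: {s1, s5}.
States satisfying io: {s2, s3, s4}.
States satisfying A[ready ∧ ¬io U io]: {s1, s2, s3, s4}.
States satisfying EG (io → ready): {s3}.
States satisfying EX EG (io → ready): {s3}.
States satisfying A[ready ∧ ¬io U io] ∨ EX EG (io → ready): {s1, s2, s3, s4}.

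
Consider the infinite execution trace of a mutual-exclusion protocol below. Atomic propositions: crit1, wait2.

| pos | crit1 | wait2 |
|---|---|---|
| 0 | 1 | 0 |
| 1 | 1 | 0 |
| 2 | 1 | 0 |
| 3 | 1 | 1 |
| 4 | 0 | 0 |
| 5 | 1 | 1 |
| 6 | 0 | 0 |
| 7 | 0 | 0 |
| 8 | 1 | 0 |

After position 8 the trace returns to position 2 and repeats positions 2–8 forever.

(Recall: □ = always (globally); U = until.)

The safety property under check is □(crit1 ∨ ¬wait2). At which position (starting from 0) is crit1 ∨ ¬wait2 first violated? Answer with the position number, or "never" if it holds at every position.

never

crit1 ∨ ¬wait2 holds at every position 0..8, and those are all the positions the trace ever visits, so the invariant □(crit1 ∨ ¬wait2) is never violated.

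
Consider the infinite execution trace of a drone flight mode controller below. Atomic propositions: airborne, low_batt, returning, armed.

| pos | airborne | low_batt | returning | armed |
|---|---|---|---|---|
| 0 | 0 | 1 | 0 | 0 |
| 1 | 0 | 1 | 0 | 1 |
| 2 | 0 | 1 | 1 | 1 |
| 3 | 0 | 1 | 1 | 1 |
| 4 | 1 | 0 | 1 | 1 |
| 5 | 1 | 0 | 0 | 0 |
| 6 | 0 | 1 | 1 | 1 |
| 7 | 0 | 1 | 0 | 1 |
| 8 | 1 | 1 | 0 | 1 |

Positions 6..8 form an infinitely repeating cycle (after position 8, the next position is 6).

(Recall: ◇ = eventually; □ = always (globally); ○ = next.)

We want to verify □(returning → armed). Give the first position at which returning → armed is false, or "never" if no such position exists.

never

returning → armed holds at every position 0..8, and those are all the positions the trace ever visits, so the invariant □(returning → armed) is never violated.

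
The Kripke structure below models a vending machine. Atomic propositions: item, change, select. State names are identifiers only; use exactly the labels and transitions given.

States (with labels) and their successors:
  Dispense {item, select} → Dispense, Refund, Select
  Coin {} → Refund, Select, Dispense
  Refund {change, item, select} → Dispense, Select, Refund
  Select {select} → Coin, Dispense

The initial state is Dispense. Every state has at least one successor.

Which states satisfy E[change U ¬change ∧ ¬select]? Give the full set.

{Coin}

States satisfying change: {Refund}.
States satisfying ¬change ∧ ¬select: {Coin}.
States satisfying E[change U ¬change ∧ ¬select]: {Coin}.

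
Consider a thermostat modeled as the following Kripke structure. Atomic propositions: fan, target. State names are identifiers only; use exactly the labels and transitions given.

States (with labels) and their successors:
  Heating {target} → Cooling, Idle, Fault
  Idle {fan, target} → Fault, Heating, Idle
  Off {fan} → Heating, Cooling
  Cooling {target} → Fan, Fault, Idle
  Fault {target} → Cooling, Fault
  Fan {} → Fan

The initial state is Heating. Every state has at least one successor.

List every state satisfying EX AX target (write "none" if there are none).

States satisfying AX target: {Heating, Idle, Off, Fault}.
States satisfying EX AX target: {Heating, Idle, Off, Cooling, Fault}.

{Heating, Idle, Off, Cooling, Fault}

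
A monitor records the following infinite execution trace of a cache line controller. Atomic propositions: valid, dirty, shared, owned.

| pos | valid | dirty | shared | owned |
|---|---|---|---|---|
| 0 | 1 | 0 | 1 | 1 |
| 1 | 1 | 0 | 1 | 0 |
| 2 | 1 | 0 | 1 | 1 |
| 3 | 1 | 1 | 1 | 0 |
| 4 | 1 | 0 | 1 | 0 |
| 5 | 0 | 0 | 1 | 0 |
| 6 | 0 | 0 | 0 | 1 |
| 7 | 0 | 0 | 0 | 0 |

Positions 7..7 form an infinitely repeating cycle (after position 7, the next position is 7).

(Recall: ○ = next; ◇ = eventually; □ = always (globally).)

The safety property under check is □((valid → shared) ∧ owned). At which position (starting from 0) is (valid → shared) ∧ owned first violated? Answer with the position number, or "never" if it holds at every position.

1

Check (valid → shared) ∧ owned at each position in order: 0 ✓.
At position 1 the labels are {shared, valid}, so (valid → shared) ∧ owned is false there. This is the first violation.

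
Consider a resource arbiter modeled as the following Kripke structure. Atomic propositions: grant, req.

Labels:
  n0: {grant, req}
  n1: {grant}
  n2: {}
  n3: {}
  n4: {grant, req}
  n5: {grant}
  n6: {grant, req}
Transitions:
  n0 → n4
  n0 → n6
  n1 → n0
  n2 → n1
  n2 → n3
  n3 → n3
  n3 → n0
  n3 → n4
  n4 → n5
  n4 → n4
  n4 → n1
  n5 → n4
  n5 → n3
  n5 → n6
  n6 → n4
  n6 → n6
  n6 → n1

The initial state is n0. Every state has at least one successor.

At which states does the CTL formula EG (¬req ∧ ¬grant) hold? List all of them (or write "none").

States satisfying ¬req ∧ ¬grant: {n2, n3}.
States satisfying EG (¬req ∧ ¬grant): {n2, n3}.

{n2, n3}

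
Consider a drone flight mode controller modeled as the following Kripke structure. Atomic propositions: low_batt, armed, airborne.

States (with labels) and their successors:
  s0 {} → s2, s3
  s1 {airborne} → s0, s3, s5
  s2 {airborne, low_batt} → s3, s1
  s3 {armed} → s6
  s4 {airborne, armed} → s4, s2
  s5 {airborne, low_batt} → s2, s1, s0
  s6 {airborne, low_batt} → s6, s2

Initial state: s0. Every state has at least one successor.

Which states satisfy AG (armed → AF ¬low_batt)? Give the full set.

{s0, s1, s2, s3, s4, s5, s6}

States satisfying armed → AF ¬low_batt: {s0, s1, s2, s3, s4, s5, s6}.
States satisfying AG (armed → AF ¬low_batt): {s0, s1, s2, s3, s4, s5, s6}.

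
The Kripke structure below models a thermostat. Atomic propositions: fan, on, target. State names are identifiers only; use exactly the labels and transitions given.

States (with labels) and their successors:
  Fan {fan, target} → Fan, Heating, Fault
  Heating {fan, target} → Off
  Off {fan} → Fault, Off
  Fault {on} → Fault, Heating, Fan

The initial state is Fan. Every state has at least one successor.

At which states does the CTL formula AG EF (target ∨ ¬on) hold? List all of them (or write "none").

{Fan, Heating, Off, Fault}

States satisfying EF (target ∨ ¬on): {Fan, Heating, Off, Fault}.
States satisfying AG EF (target ∨ ¬on): {Fan, Heating, Off, Fault}.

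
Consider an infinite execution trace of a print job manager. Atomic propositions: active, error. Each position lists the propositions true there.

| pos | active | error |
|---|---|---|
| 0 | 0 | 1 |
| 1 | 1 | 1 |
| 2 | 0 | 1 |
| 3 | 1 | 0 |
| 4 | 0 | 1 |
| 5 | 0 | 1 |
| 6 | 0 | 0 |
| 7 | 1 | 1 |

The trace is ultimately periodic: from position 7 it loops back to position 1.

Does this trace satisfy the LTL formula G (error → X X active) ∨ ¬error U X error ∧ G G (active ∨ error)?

error → X X active must hold at every position from 0 onward. It fails at position 0, so G (error → X X active) is false.
Positions where error holds: 0, 1, 2, 4, 5, 7.
Check X X active at each: 0→fails, 1→ok, 2→fails, 4→fails, 5→ok, 7→fails.
At position 0: G (error → X X active) is false; ¬error U X error ∧ G G (active ∨ error) is false; so G (error → X X active) ∨ ¬error U X error ∧ G G (active ∨ error) is false.

No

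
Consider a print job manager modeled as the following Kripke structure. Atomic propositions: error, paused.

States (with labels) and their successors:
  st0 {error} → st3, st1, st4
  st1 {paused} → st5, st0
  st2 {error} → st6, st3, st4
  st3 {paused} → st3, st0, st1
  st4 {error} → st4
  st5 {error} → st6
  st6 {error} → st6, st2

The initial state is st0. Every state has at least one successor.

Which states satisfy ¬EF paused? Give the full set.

States satisfying paused: {st1, st3}.
States satisfying EF paused: {st0, st1, st2, st3, st5, st6}.
States satisfying ¬EF paused: {st4}.

{st4}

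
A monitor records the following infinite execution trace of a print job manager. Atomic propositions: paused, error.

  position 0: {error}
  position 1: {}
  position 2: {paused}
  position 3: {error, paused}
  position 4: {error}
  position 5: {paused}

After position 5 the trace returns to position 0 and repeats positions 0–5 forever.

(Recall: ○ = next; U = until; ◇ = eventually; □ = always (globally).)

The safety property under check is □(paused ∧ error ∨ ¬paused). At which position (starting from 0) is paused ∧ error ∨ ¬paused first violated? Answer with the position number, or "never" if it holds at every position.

2

Check paused ∧ error ∨ ¬paused at each position in order: 0 ✓, 1 ✓.
At position 2 the labels are {paused}, so paused ∧ error ∨ ¬paused is false there. This is the first violation.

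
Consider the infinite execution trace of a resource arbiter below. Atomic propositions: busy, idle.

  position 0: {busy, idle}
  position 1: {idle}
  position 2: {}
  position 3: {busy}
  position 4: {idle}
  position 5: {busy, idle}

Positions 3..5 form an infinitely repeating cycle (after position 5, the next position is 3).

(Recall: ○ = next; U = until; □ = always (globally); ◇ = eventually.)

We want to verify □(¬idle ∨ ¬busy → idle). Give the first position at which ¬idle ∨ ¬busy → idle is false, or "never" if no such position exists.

Check ¬idle ∨ ¬busy → idle at each position in order: 0 ✓, 1 ✓.
At position 2 the labels are {}, so ¬idle ∨ ¬busy → idle is false there. This is the first violation.

2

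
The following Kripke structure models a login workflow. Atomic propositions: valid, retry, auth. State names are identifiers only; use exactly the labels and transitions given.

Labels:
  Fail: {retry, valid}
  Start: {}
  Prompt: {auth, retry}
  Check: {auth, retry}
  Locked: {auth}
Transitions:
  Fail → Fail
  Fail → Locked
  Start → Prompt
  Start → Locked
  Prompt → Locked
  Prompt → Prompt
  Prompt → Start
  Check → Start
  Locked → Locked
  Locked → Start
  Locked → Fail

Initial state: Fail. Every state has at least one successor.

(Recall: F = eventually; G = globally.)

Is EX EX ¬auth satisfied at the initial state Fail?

States satisfying EX ¬auth: {Fail, Prompt, Check, Locked}.
States satisfying EX EX ¬auth: {Fail, Start, Prompt, Locked}.
Fail ∈ Sat(EX EX ¬auth).

Satisfied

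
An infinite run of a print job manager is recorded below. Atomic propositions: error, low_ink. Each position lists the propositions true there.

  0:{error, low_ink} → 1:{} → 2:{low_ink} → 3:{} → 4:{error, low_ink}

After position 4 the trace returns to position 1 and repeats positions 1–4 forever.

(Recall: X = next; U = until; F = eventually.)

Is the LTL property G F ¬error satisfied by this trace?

Holds

F ¬error holds at every position 0..4, and those are all positions ever visited, so G F ¬error holds.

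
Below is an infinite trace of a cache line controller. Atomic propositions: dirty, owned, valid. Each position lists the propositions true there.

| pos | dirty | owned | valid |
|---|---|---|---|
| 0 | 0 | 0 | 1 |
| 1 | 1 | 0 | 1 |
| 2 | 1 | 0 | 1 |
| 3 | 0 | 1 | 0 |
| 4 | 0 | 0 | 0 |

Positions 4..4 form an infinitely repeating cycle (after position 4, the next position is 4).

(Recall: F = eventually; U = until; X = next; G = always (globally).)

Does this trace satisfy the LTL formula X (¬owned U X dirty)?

Holds

The position after 0 is 1; ¬owned U X dirty is true there.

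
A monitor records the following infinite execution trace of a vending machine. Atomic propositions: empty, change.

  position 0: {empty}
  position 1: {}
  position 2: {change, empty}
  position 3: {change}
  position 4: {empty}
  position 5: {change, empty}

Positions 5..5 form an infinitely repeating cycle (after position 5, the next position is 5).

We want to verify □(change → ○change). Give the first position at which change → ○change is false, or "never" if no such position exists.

3

Check change → ○change at each position in order: 0 ✓, 1 ✓, 2 ✓.
At position 3 the labels are {change} and the next position 4 has {empty}, so change → ○change is false there. This is the first violation.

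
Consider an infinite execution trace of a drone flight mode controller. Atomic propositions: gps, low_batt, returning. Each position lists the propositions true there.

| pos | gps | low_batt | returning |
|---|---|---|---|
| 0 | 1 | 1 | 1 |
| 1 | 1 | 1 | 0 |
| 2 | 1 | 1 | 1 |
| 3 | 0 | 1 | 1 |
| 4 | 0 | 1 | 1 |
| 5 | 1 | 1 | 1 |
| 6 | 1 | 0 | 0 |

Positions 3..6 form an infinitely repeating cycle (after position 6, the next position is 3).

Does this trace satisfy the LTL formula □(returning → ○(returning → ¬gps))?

returning → ○(returning → ¬gps) must hold at every position from 0 onward. It fails at position 4, so □(returning → ○(returning → ¬gps)) is false.
Positions where returning holds: 0, 2, 3, 4, 5.
Check ○(returning → ¬gps) at each: 0→ok, 2→ok, 3→ok, 4→fails, 5→ok.

Violated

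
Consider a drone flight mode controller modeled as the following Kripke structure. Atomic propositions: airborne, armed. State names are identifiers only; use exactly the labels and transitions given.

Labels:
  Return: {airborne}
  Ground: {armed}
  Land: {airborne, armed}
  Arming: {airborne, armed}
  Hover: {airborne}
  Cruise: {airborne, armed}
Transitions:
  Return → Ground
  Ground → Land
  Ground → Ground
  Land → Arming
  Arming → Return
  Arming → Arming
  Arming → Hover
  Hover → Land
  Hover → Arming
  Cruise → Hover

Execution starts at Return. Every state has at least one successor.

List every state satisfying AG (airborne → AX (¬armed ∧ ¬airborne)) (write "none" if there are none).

States satisfying airborne → AX (¬armed ∧ ¬airborne): {Ground}.
States satisfying AG (airborne → AX (¬armed ∧ ¬airborne)): ∅.

none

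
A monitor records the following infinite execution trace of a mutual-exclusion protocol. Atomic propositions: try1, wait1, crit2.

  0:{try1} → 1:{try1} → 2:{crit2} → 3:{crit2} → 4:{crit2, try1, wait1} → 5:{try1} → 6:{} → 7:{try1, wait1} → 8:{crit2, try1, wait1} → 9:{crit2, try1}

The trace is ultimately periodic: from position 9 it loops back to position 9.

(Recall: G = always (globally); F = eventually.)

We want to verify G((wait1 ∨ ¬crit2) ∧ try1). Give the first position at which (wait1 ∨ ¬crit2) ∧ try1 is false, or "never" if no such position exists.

Check (wait1 ∨ ¬crit2) ∧ try1 at each position in order: 0 ✓, 1 ✓.
At position 2 the labels are {crit2}, so (wait1 ∨ ¬crit2) ∧ try1 is false there. This is the first violation.

2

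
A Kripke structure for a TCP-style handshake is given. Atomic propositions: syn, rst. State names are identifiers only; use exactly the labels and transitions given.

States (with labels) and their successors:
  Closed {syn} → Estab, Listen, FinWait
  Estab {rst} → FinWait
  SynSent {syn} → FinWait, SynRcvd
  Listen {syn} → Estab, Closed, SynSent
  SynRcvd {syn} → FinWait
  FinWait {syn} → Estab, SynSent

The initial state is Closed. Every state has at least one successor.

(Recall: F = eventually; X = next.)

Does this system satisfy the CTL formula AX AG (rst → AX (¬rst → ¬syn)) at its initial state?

Does not hold

States satisfying AG (rst → AX (¬rst → ¬syn)): ∅.
States satisfying AX AG (rst → AX (¬rst → ¬syn)): ∅.
Closed ∉ Sat(AX AG (rst → AX (¬rst → ¬syn))).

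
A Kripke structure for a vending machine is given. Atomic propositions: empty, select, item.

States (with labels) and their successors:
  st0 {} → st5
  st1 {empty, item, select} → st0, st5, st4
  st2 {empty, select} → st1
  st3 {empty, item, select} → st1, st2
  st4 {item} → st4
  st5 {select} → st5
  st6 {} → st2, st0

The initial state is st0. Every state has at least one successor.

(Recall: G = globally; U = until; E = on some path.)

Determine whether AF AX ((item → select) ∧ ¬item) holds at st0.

Holds

States satisfying AX ((item → select) ∧ ¬item): {st0, st5, st6}.
States satisfying AF AX ((item → select) ∧ ¬item): {st0, st5, st6}.
st0 ∈ Sat(AF AX ((item → select) ∧ ¬item)).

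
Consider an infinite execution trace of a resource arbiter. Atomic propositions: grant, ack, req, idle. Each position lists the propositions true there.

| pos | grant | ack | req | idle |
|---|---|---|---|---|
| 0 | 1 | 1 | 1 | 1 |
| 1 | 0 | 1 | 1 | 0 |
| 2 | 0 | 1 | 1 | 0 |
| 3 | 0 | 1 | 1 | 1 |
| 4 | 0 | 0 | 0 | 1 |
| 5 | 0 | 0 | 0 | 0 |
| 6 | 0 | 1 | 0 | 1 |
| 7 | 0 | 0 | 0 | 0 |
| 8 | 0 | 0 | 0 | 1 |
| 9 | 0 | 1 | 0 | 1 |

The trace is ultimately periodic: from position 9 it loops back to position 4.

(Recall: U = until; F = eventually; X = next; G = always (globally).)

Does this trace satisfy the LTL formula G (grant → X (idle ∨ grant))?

Does not hold

grant → X (idle ∨ grant) must hold at every position from 0 onward. It fails at position 0, so G (grant → X (idle ∨ grant)) is false.
Positions where grant holds: 0.
Check X (idle ∨ grant) at each: 0→fails.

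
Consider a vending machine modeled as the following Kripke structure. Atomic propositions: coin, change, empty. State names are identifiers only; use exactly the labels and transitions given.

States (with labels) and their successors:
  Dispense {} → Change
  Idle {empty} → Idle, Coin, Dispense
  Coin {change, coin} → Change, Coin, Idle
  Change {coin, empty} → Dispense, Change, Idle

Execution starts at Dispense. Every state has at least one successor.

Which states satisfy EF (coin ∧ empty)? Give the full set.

States satisfying coin ∧ empty: {Change}.
States satisfying EF (coin ∧ empty): {Dispense, Idle, Coin, Change}.

{Dispense, Idle, Coin, Change}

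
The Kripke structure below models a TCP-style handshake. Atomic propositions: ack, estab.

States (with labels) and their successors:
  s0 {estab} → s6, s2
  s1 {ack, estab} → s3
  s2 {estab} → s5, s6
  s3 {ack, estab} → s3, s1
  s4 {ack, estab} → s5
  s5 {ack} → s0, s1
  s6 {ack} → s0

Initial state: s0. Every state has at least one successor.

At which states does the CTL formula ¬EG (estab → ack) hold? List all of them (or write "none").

States satisfying estab → ack: {s1, s3, s4, s5, s6}.
States satisfying EG (estab → ack): {s1, s3, s4, s5}.
States satisfying ¬EG (estab → ack): {s0, s2, s6}.

{s0, s2, s6}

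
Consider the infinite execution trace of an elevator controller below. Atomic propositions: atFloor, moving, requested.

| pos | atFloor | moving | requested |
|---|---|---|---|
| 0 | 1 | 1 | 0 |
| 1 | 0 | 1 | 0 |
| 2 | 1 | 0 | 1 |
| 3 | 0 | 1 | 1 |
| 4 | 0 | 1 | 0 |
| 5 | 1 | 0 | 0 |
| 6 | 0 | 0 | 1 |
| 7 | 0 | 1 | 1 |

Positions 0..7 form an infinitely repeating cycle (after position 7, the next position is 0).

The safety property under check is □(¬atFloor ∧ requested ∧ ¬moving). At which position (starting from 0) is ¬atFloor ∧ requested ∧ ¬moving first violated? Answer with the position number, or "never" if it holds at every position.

At position 0 the labels are {atFloor, moving}, so ¬atFloor ∧ requested ∧ ¬moving is false there. This is the first violation.

0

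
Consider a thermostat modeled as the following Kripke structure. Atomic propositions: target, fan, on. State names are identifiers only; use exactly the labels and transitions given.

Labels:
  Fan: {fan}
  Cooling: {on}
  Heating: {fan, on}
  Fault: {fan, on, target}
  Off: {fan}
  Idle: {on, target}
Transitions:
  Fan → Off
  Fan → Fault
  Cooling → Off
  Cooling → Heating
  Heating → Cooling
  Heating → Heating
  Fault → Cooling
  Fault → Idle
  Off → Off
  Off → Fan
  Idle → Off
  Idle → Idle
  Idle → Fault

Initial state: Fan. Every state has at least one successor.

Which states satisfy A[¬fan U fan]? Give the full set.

States satisfying ¬fan: {Cooling, Idle}.
States satisfying fan: {Fan, Heating, Fault, Off}.
States satisfying A[¬fan U fan]: {Fan, Cooling, Heating, Fault, Off}.

{Fan, Cooling, Heating, Fault, Off}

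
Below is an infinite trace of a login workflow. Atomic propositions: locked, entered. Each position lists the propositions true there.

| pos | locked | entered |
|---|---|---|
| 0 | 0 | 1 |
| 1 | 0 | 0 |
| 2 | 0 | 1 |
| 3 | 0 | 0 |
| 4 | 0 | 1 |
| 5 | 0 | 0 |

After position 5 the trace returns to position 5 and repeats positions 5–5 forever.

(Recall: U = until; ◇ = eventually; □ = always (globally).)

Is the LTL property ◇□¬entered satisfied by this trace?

□¬entered holds at position 5, which is reachable from 0, so ◇□¬entered holds.

Satisfied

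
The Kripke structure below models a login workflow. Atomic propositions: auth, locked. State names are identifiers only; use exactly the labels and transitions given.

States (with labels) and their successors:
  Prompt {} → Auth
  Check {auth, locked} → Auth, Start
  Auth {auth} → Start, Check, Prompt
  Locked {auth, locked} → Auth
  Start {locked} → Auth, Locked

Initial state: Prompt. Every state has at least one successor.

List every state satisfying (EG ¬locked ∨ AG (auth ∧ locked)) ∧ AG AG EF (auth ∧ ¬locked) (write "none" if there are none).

{Prompt, Auth}

States satisfying ¬locked: {Prompt, Auth}.
States satisfying EG ¬locked: {Prompt, Auth}.
States satisfying auth ∧ locked: {Check, Locked}.
States satisfying AG (auth ∧ locked): ∅.
States satisfying EG ¬locked ∨ AG (auth ∧ locked): {Prompt, Auth}.
States satisfying AG EF (auth ∧ ¬locked): {Prompt, Check, Auth, Locked, Start}.
States satisfying AG AG EF (auth ∧ ¬locked): {Prompt, Check, Auth, Locked, Start}.
States satisfying (EG ¬locked ∨ AG (auth ∧ locked)) ∧ AG AG EF (auth ∧ ¬locked): {Prompt, Auth}.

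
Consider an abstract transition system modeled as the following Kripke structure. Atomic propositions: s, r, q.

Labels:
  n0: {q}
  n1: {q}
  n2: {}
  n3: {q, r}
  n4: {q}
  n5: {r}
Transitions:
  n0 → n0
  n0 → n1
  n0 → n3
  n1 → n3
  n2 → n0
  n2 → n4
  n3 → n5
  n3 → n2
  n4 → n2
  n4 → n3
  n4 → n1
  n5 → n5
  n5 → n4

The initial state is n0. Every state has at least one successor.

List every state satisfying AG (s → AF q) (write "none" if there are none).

States satisfying s → AF q: {n0, n1, n2, n3, n4, n5}.
States satisfying AG (s → AF q): {n0, n1, n2, n3, n4, n5}.

{n0, n1, n2, n3, n4, n5}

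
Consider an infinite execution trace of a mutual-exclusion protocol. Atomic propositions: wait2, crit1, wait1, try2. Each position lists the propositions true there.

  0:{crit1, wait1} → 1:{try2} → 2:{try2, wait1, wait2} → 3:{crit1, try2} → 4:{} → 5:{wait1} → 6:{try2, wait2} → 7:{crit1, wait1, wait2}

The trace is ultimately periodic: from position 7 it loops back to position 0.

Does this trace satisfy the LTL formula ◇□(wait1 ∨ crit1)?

□(wait1 ∨ crit1) is false at every position 0..7, so it never becomes true and ◇□(wait1 ∨ crit1) fails.

Does not hold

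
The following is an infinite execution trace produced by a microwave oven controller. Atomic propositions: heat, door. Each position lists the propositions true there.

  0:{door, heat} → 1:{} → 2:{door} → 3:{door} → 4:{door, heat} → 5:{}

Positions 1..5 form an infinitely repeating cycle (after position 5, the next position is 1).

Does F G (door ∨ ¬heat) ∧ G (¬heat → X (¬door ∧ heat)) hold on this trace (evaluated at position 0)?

No

G (door ∨ ¬heat) holds at position 0, which is reachable from 0, so F G (door ∨ ¬heat) holds.
¬heat → X (¬door ∧ heat) must hold at every position from 0 onward. It fails at position 1, so G (¬heat → X (¬door ∧ heat)) is false.
Positions where ¬heat holds: 1, 2, 3, 5.
Check X (¬door ∧ heat) at each: 1→fails, 2→fails, 3→fails, 5→fails.
At position 0: F G (door ∨ ¬heat) is true; G (¬heat → X (¬door ∧ heat)) is false; so F G (door ∨ ¬heat) ∧ G (¬heat → X (¬door ∧ heat)) is false.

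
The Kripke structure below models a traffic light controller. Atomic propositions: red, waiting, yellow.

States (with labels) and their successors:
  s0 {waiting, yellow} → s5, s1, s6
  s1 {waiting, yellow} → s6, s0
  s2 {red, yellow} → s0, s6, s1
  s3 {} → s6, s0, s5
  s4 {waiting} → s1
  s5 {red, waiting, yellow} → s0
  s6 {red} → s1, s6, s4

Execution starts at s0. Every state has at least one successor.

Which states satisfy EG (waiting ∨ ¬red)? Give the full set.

States satisfying waiting ∨ ¬red: {s0, s1, s3, s4, s5}.
States satisfying EG (waiting ∨ ¬red): {s0, s1, s3, s4, s5}.

{s0, s1, s3, s4, s5}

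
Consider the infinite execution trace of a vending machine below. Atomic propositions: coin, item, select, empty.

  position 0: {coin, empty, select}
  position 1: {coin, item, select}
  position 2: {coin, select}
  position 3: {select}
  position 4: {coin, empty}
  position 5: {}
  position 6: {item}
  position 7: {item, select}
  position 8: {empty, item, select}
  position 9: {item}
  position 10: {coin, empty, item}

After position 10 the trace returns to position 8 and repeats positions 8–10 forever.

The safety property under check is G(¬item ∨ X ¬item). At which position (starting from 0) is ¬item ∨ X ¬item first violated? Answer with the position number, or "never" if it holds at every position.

6

Check ¬item ∨ X ¬item at each position in order: 0 ✓, 1 ✓, 2 ✓, 3 ✓, 4 ✓, 5 ✓.
At position 6 the labels are {item} and the next position 7 has {item, select}, so ¬item ∨ X ¬item is false there. This is the first violation.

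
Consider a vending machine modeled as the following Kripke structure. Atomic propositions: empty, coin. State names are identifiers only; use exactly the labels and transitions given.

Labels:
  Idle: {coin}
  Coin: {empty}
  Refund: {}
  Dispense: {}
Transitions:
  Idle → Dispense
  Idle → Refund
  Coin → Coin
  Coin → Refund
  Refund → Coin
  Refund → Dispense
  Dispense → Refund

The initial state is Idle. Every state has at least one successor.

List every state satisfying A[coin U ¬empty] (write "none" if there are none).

{Idle, Refund, Dispense}

States satisfying coin: {Idle}.
States satisfying ¬empty: {Idle, Refund, Dispense}.
States satisfying A[coin U ¬empty]: {Idle, Refund, Dispense}.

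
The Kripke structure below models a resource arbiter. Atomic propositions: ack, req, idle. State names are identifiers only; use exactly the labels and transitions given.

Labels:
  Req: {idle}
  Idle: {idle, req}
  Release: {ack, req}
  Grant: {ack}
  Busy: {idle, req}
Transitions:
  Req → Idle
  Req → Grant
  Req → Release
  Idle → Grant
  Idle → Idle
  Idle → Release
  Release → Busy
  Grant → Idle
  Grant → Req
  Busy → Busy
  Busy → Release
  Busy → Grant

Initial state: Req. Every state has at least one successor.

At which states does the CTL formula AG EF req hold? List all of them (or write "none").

States satisfying EF req: {Req, Idle, Release, Grant, Busy}.
States satisfying AG EF req: {Req, Idle, Release, Grant, Busy}.

{Req, Idle, Release, Grant, Busy}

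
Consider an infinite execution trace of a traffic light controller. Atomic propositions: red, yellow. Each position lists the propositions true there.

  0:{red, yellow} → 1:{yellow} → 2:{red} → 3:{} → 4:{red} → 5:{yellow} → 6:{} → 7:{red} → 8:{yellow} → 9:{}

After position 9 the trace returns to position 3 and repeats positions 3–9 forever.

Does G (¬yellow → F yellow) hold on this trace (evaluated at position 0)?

Yes

¬yellow → F yellow holds at every position 0..9, and those are all positions ever visited, so G (¬yellow → F yellow) holds.
Positions where ¬yellow holds: 2, 3, 4, 6, 7, 9.
Check F yellow at each: 2→ok, 3→ok, 4→ok, 6→ok, 7→ok, 9→ok.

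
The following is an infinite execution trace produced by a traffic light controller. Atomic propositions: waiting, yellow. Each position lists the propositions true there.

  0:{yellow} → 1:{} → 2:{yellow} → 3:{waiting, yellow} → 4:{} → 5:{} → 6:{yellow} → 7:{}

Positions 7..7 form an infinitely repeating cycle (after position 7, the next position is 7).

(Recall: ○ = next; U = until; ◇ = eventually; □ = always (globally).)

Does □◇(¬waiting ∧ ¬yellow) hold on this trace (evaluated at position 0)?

Holds

◇(¬waiting ∧ ¬yellow) holds at every position 0..7, and those are all positions ever visited, so □◇(¬waiting ∧ ¬yellow) holds.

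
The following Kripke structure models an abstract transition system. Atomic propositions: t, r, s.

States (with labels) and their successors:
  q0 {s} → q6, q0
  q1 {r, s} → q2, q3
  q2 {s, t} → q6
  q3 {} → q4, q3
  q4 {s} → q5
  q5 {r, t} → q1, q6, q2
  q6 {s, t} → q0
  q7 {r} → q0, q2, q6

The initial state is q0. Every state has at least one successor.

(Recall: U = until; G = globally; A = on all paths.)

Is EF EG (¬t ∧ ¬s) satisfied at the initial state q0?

States satisfying EG (¬t ∧ ¬s): {q3}.
States satisfying EF EG (¬t ∧ ¬s): {q1, q3, q4, q5}.
No suitable path/successor from q0 witnesses the formula.
q0 ∉ Sat(EF EG (¬t ∧ ¬s)).

No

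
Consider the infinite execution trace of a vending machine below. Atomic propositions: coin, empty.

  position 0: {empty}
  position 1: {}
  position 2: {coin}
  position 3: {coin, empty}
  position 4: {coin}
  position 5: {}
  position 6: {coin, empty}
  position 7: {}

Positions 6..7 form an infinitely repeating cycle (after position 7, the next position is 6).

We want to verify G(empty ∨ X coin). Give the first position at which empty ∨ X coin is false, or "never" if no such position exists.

4

Check empty ∨ X coin at each position in order: 0 ✓, 1 ✓, 2 ✓, 3 ✓.
At position 4 the labels are {coin} and the next position 5 has {}, so empty ∨ X coin is false there. This is the first violation.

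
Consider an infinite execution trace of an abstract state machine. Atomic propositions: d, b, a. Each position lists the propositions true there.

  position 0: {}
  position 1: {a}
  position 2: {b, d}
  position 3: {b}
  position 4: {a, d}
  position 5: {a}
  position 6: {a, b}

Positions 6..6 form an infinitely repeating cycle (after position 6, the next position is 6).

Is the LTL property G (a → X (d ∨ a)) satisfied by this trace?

Holds

a → X (d ∨ a) holds at every position 0..6, and those are all positions ever visited, so G (a → X (d ∨ a)) holds.
Positions where a holds: 1, 4, 5, 6.
Check X (d ∨ a) at each: 1→ok, 4→ok, 5→ok, 6→ok.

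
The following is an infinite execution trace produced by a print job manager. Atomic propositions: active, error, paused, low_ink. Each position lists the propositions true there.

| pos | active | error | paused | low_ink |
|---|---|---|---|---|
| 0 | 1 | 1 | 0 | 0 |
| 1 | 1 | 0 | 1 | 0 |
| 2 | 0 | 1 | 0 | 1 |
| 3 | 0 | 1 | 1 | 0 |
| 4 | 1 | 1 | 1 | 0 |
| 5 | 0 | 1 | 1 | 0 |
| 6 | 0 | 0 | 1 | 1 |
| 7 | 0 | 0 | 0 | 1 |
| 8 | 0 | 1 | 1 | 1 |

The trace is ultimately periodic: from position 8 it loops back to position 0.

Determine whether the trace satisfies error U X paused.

Walking from position 0: X paused first holds at position 0, and error holds at every earlier position along the way, so error U X paused holds.

Yes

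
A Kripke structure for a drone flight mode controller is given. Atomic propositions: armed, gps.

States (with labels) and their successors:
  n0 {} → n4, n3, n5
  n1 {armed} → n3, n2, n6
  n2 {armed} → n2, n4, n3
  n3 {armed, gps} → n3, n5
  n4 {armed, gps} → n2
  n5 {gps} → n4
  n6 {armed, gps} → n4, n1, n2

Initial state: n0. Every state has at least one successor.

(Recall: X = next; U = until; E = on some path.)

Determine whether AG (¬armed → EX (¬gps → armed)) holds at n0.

States satisfying ¬armed → EX (¬gps → armed): {n0, n1, n2, n3, n4, n5, n6}.
States satisfying AG (¬armed → EX (¬gps → armed)): {n0, n1, n2, n3, n4, n5, n6}.
Every state reachable from n0 satisfies ¬armed → EX (¬gps → armed).
n0 ∈ Sat(AG (¬armed → EX (¬gps → armed))).

Holds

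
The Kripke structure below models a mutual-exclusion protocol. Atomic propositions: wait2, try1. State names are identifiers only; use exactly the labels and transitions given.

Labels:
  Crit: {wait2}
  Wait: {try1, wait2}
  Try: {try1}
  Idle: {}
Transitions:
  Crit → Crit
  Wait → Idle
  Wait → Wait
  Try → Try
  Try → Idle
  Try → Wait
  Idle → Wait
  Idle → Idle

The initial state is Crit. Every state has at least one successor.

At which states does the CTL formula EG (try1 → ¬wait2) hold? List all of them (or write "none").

States satisfying try1 → ¬wait2: {Crit, Try, Idle}.
States satisfying EG (try1 → ¬wait2): {Crit, Try, Idle}.

{Crit, Try, Idle}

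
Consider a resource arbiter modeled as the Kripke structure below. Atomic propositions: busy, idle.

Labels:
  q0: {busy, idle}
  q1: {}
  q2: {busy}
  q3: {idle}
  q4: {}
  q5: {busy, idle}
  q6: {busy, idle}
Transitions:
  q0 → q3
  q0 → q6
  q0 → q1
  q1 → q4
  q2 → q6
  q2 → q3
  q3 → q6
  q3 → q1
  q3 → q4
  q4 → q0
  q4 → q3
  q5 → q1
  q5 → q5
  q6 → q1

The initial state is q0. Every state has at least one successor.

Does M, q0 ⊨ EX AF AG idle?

No

States satisfying AF AG idle: ∅.
States satisfying EX AF AG idle: ∅.
No suitable path/successor from q0 witnesses the formula.
q0 ∉ Sat(EX AF AG idle).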